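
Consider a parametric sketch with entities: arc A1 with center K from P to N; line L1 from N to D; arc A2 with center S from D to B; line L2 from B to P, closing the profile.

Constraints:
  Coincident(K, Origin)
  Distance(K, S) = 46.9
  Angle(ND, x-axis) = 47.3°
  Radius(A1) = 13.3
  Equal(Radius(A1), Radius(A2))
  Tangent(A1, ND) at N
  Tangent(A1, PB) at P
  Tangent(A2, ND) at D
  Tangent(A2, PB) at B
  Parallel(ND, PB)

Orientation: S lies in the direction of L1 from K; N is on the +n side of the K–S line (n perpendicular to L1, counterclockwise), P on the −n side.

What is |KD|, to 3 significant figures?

48.7

Tangency of A1 to both parallel lines with radius 13.3 puts N and P at K ± 13.3·n: N = (-9.77, 9.02), P = (9.77, -9.02). Equal radii place D and B the same way about S: D = S + 13.3·n = (22.0, 43.5), B = S − 13.3·n = (41.6, 25.4). Then |KD| = |D − K| = 48.7.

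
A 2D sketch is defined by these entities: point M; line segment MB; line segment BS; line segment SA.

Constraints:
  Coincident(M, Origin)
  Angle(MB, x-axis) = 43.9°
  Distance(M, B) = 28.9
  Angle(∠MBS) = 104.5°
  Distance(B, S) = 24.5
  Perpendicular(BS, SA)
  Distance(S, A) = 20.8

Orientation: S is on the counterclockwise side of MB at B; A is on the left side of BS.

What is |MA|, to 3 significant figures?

32.5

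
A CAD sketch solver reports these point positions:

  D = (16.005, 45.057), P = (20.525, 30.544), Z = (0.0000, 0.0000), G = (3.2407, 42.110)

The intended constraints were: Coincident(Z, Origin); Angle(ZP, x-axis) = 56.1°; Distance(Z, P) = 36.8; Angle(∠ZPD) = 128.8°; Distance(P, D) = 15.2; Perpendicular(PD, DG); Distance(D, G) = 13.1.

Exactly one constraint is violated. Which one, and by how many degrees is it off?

Perpendicular(PD, DG) — off by 4.30°.

Z = (0.00, 0.00) ✓; ZP at 56.10° ✓; |ZP| = 36.80 ✓; ∠ZPD = 128.8° ✓; |PD| = 15.20 ✓; ∠(PD, DG) = 85.70° ✗; |DG| = 13.10 ✓.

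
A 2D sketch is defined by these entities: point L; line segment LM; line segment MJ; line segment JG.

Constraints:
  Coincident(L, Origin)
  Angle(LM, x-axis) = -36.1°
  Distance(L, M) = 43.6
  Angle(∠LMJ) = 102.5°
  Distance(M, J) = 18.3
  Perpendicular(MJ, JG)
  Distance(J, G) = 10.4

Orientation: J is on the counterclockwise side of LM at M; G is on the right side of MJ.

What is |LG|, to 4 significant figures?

59.79

L is at the origin; LM runs at -36.1° with length 43.6, so M = 43.6·(cos -36.1°, sin -36.1°) = (35.23, -25.69). ∠LMJ = 102.5°, so MJ runs at -36.1° + (180° − 102.5°) = 41.40° from the x-axis; with |MJ| = 18.3, J = M + 18.3·(cos 41.40°, sin 41.40°) = (48.96, -13.59). The perpendicularity gives JG at right angles to MJ; with |JG| = 10.4 on the right of MJ, G = J + 10.4·(0.6613, -0.7501) = (55.83, -21.39). Then |LG| = |G − L| = 59.79.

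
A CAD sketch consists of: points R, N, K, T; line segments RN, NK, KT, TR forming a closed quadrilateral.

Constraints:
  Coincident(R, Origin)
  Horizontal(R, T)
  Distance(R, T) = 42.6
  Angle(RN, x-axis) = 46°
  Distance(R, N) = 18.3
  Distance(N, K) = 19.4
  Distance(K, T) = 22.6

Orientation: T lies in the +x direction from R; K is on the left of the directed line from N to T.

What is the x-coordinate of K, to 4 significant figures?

31.07

R is at the origin; R and T share the same y with |RT| = 42.6 and T in +x, so T = (42.6, 0). RN runs at 46.0° with |RN| = 18.3, so N = (12.71, 13.16). K is determined by |NK| = 19.4 and |KT| = 22.6 together: it lies at the intersection of circle(N, 19.4) and circle(T, 22.6). With |NT| = 32.66, the foot of the radical line on NT is 14.27 from N and the perpendicular offset is √(19.4² − 14.27²) = 13.14. Taking the left-of-NT solution: K = (31.07, 19.44).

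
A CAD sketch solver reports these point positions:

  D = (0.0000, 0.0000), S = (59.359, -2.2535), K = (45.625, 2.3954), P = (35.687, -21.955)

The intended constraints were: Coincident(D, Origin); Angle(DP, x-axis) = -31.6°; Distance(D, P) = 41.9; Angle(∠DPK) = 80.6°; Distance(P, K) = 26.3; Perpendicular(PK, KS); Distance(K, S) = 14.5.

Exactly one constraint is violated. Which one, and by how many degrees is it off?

Perpendicular(PK, KS) — off by 3.50°.

D = (0.00, 0.00) ✓; DP at -31.60° ✓; |DP| = 41.90 ✓; ∠DPK = 80.60° ✓; |PK| = 26.30 ✓; ∠(PK, KS) = 86.50° ✗; |KS| = 14.50 ✓.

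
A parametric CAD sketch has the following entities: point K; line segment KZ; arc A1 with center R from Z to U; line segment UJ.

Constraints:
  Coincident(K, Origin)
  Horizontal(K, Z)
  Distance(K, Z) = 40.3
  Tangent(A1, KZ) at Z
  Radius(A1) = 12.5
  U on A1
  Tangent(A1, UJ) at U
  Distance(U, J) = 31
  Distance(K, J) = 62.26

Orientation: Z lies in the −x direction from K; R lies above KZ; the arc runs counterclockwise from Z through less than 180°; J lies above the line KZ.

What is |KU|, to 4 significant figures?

34.00

K is at the origin; KZ is horizontal with |KZ| = 40.3 and Z on the −x side, so Z = (-40.30, 0.000). The tangent condition forces RZ to be normal to KZ, so R = Z + (0, 12.5) = (-40.30, 12.50). Since RU ⟂ UJ (tangency), |RJ| = √(12.5² + 31.0²) = 33.43 regardless of where U sits on A1. So J lies on both circle(K, 62.26) and circle(R, 33.43); the above-KZ intersection is J = (-42.09, 45.88). U is the foot of the tangent from J: U = (-28.97, 17.79).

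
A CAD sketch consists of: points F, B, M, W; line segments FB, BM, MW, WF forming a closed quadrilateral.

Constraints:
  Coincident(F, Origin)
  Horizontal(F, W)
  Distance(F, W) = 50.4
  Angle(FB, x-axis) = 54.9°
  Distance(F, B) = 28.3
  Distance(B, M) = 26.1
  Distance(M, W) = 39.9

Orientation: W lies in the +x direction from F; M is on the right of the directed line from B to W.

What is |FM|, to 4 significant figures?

10.82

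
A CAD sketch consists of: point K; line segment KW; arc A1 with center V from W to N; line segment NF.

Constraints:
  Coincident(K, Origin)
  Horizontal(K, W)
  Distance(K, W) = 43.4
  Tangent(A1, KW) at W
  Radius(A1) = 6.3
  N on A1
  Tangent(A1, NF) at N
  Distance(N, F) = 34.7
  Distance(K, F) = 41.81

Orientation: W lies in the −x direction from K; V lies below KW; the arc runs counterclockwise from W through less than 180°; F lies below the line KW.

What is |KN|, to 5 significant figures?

48.998

K is at the origin; K and W share the same y with |KW| = 43.4 and W on the −x side, so W = (-43.400, 0.0000). Tangency of A1 to KW means the radius VW is perpendicular to KW, so V = W + (0, -6.3) = (-43.400, -6.3000). Since VN ⟂ NF (tangency), |VF| = √(6.3² + 34.7²) = 35.267 regardless of where N sits on A1. So F lies on both circle(K, 41.81) and circle(V, 35.267); the below-KW intersection is F = (-22.888, -34.989). N is the foot of the tangent from F: N = (-47.788, -10.821).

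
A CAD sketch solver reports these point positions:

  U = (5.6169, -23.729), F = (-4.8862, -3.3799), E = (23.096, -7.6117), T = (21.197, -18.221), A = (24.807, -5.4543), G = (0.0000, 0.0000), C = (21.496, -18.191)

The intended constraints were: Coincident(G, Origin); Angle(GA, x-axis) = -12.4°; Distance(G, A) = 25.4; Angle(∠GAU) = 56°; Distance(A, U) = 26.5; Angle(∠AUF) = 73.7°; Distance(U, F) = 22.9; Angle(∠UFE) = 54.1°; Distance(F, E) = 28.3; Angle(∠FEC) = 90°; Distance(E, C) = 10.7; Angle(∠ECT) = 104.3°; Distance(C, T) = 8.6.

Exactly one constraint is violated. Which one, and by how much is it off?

Distance(C, T) = 8.6 — off by 8.30.

G = (0.00, 0.00) ✓; GA at -12.40° ✓; |GA| = 25.40 ✓; ∠GAU = 56.00° ✓; |AU| = 26.50 ✓; ∠AUF = 73.70° ✓; |UF| = 22.90 ✓; ∠UFE = 54.10° ✓; |FE| = 28.30 ✓; ∠FEC = 90.00° ✓; |EC| = 10.70 ✓; ∠ECT = 104.3° ✓; |CT| = 0.3005 ✗.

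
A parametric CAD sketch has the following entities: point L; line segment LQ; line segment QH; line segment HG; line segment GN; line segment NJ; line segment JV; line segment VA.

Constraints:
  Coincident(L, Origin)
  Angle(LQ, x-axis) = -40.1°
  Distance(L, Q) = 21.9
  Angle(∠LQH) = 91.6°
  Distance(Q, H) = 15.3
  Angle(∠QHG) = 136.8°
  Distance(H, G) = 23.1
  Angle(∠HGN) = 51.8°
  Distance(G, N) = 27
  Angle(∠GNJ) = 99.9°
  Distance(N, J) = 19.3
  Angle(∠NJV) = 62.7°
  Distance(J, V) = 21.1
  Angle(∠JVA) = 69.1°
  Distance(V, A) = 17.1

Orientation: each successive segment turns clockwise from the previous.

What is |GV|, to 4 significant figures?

16.28

L is at the origin; LQ runs at -40.1° with length 21.9, so Q = (16.75, -14.11). ∠LQH = 91.6° gives QH at -128.5° from the x-axis; with |QH| = 15.3, H = (7.227, -26.08). ∠QHG = 136.8° gives HG at -171.7° from the x-axis; with |HG| = 23.1, G = (-15.63, -29.41). ∠HGN = 51.8° gives GN at 60.10° from the x-axis; with |GN| = 27.0, N = (-2.172, -6.009). ∠GNJ = 99.9° gives NJ at -20.00° from the x-axis; with |NJ| = 19.3, J = (15.96, -12.61). ∠NJV = 62.7° gives JV at -137.3° from the x-axis; with |JV| = 21.1, V = (0.4578, -26.92). Then |GV| = |V − G| = 16.28.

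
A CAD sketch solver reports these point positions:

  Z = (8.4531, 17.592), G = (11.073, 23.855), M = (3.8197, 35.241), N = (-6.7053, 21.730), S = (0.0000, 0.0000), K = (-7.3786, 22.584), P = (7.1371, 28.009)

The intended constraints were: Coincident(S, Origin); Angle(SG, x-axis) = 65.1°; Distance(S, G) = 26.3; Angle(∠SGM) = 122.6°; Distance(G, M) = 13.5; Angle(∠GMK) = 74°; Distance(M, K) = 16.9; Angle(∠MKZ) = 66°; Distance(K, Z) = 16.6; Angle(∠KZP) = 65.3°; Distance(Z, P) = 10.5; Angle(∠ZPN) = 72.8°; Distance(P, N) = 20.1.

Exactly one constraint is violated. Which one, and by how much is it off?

Distance(P, N) = 20.1 — off by 4.90.

S = (0.00, 0.00) ✓; SG at 65.10° ✓; |SG| = 26.30 ✓; ∠SGM = 122.6° ✓; |GM| = 13.50 ✓; ∠GMK = 74.00° ✓; |MK| = 16.90 ✓; ∠MKZ = 66.00° ✓; |KZ| = 16.60 ✓; ∠KZP = 65.30° ✓; |ZP| = 10.50 ✓; ∠ZPN = 72.80° ✓; |PN| = 15.20 ✗.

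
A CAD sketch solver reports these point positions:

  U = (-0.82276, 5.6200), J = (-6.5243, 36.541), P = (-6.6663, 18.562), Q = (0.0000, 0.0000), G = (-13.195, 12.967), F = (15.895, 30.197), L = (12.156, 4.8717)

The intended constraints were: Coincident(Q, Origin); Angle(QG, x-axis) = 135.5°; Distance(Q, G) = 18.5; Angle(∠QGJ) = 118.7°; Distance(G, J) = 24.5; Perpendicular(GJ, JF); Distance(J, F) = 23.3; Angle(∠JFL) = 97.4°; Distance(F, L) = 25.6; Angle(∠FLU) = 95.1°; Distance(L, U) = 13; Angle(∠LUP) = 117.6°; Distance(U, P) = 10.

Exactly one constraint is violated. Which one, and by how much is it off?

Distance(U, P) = 10 — off by 4.20.

Q = (0.00, 0.00) ✓; QG at 135.5° ✓; |QG| = 18.50 ✓; ∠QGJ = 118.7° ✓; |GJ| = 24.50 ✓; ∠(GJ, JF) = 90.00° ✓; |JF| = 23.30 ✓; ∠JFL = 97.40° ✓; |FL| = 25.60 ✓; ∠FLU = 95.10° ✓; |LU| = 13.00 ✓; ∠LUP = 117.6° ✓; |UP| = 14.20 ✗.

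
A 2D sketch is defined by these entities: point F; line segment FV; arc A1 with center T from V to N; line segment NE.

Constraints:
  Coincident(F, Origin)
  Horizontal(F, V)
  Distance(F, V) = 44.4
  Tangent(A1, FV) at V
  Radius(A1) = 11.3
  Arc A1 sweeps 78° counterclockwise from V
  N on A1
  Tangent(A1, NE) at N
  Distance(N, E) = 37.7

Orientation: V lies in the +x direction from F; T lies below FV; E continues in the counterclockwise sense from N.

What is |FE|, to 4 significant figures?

52.45

On A1, V sits at bearing 90° from T; a 78° counterclockwise sweep puts N at bearing 168°, so N = T + 11.3·(cos 168°, sin 168°) = (33.35, -8.951). Tangency of A1 to NE means the radius TN is perpendicular to NE, so NE runs along (−sin 168°, cos 168°); with |NE| = 37.7, E = (25.51, -45.83). Then |FE| = |E − F| = 52.45.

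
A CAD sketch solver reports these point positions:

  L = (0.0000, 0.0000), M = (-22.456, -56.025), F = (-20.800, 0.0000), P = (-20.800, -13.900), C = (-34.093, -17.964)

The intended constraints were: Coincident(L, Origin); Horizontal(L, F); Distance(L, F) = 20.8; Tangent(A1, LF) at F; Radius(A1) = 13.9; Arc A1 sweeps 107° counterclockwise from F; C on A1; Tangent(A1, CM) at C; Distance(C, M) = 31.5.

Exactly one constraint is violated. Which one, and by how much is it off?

Distance(C, M) = 31.5 — off by 8.30.

L = (0.00, 0.00) ✓; L.y = 0.00, F.y = 0.00 ✓; |LF| = 20.80 ✓; ∠(PF, FL) = 90.00° ✓; |PF| = 13.90 ✓; bearing(P→C) − bearing(P→F) = 107.0° ✓; |PC| = 13.90 ✓; ∠(PC, CM) = 90.00° ✓; |CM| = 39.80 ✗.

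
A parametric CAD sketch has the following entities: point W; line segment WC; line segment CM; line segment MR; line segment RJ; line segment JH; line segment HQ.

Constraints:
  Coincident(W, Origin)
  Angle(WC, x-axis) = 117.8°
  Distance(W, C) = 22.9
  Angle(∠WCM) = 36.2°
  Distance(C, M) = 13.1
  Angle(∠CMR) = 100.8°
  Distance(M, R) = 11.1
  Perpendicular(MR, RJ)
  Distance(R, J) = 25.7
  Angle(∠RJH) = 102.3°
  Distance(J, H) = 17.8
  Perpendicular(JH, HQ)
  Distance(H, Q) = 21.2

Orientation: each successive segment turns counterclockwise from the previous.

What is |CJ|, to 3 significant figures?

18.7

∠CMR = 100.8° gives MR at -19.2° from the x-axis; with |MR| = 11.1, R = (-2.11, 3.65). MR is perpendicular to RJ, so RJ runs at 70.8°; with |RJ| = 25.7, J = (6.34, 27.9). Then |CJ| = |J − C| = 18.7.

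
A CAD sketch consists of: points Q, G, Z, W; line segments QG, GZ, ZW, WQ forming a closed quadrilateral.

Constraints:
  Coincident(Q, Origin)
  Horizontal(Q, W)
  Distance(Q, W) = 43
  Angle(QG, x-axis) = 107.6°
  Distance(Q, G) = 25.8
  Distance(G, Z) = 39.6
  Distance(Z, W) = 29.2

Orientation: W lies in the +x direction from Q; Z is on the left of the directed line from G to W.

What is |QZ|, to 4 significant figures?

41.62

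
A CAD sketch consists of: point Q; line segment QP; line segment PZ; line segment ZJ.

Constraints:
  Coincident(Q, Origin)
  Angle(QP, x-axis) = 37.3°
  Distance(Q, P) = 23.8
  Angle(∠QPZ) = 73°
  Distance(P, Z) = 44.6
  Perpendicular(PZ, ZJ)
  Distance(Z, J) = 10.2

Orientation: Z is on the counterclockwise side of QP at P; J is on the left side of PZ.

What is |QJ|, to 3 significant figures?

39.7

Q is at the origin; QP runs at 37.3° with length 23.8, so P = 23.8·(cos 37.3°, sin 37.3°) = (18.9, 14.4). ∠QPZ = 73.0°, so PZ runs at 37.3° + (180° − 73.0°) = 144° from the x-axis; with |PZ| = 44.6, Z = P + 44.6·(cos 144°, sin 144°) = (-17.3, 40.4). The perpendicularity gives ZJ at right angles to PZ; with |ZJ| = 10.2 on the left of PZ, J = Z + 10.2·(-0.584, -0.812) = (-23.2, 32.2). Then |QJ| = |J − Q| = 39.7.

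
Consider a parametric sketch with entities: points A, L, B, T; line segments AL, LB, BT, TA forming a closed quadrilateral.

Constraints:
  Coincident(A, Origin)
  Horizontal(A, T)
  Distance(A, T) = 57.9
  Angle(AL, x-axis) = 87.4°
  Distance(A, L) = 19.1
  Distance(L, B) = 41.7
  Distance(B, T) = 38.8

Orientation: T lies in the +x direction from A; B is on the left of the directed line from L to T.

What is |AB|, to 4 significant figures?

52.45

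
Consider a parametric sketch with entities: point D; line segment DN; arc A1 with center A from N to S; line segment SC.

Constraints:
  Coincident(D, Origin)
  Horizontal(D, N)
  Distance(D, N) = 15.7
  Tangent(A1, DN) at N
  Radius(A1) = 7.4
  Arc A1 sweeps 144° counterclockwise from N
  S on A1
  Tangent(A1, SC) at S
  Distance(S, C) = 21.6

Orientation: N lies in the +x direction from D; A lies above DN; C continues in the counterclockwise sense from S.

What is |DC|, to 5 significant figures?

26.210

D is at the origin; DN is horizontal with |DN| = 15.7 and N on the +x side, so N = (15.700, 0.0000). Since A1 is tangent to DN there, AN ⟂ DN, so A = N + (0, 7.4) = (15.700, 7.4000). On A1, N sits at bearing -90° from A; a 144° counterclockwise sweep puts S at bearing 54°, so S = A + 7.4·(cos 54°, sin 54°) = (20.050, 13.387). Since A1 is tangent to SC there, AS ⟂ SC, so SC runs along (−sin 54°, cos 54°); with |SC| = 21.6, C = (2.5748, 26.083). Then |DC| = |C − D| = 26.210.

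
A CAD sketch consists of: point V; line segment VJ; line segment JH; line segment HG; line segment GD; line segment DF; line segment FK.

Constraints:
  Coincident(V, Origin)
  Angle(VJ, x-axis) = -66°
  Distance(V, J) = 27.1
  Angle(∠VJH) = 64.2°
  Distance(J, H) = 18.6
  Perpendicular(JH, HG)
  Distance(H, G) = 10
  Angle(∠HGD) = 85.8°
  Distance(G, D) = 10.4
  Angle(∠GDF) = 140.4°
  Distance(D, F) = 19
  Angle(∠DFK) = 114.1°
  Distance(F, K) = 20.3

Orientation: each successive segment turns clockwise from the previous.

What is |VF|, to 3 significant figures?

33.2

∠HGD = 85.8° gives GD at -6.00° from the x-axis; with |GD| = 10.4, D = (3.09, -15.3). ∠GDF = 140.4° gives DF at -45.6° from the x-axis; with |DF| = 19.0, F = (16.4, -28.8). Then |VF| = |F − V| = 33.2.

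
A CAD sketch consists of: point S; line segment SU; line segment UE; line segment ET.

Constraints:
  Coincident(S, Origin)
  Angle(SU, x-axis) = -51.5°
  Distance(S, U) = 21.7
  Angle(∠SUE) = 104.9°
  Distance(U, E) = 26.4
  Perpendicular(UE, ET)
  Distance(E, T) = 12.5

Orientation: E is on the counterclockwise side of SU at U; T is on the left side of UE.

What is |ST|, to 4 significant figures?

33.08

S is at the origin; SU runs at -51.5° with length 21.7, so U = 21.7·(cos -51.5°, sin -51.5°) = (13.51, -16.98). ∠SUE = 104.9°, so UE runs at -51.5° + (180° − 104.9°) = 23.60° from the x-axis; with |UE| = 26.4, E = U + 26.4·(cos 23.60°, sin 23.60°) = (37.70, -6.413). The perpendicularity gives ET at right angles to UE; with |ET| = 12.5 on the left of UE, T = E + 12.5·(-0.4003, 0.9164) = (32.70, 5.041). Then |ST| = |T − S| = 33.08.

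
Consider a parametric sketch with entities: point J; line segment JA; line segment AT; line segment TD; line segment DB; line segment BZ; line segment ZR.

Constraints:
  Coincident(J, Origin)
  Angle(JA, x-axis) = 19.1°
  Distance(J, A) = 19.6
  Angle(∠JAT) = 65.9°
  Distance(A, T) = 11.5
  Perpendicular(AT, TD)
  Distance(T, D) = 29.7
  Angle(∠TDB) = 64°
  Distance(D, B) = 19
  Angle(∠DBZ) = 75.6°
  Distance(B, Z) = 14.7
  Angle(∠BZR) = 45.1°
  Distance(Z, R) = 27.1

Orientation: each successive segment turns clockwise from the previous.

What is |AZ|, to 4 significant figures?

10.92

J is at the origin; JA runs at 19.1° with length 19.6, so A = (18.52, 6.413). ∠JAT = 65.9° gives AT at -95.00° from the x-axis; with |AT| = 11.5, T = (17.52, -5.043). AT is perpendicular to TD, so TD runs at 175.0°; with |TD| = 29.7, D = (-12.07, -2.454). ∠TDB = 64.0° gives DB at 59.00° from the x-axis; with |DB| = 19.0, B = (-2.283, 13.83). ∠DBZ = 75.6° gives BZ at -45.40° from the x-axis; with |BZ| = 14.7, Z = (8.039, 3.365). Then |AZ| = |Z − A| = 10.92.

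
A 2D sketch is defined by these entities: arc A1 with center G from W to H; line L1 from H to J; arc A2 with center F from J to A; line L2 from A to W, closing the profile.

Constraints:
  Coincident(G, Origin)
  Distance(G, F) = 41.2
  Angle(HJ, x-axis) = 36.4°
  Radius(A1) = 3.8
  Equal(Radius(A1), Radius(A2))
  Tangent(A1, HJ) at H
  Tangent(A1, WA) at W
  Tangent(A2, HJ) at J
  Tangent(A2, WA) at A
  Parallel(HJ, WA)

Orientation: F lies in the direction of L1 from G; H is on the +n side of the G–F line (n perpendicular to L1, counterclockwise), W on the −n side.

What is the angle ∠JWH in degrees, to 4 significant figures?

79.55°

The slot axis is L1's direction at 36.4°, so u = (cos 36.4°, sin 36.4°) = (0.8049, 0.5934) and n = (−sin 36.4°, cos 36.4°) = (-0.5934, 0.8049). G is at the origin and F lies 41.2 along u from G, so F = 41.2·u = (33.16, 24.45). Tangency of A1 to both parallel lines with radius 3.8 puts H and W at G ± 3.8·n: H = (-2.255, 3.059), W = (2.255, -3.059). Equal radii place J and A the same way about F: J = F + 3.8·n = (30.91, 27.51), A = F − 3.8·n = (35.42, 21.39). Then cos ∠JWH = WJ·WH / (|WJ||WH|), giving 79.55°.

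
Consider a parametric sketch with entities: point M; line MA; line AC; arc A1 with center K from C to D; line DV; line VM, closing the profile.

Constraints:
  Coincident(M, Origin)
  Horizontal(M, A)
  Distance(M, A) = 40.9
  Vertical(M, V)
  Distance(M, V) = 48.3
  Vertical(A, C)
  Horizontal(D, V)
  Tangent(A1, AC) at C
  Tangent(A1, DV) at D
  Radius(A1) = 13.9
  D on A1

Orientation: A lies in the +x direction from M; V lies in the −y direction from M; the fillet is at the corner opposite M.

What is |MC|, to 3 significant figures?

53.4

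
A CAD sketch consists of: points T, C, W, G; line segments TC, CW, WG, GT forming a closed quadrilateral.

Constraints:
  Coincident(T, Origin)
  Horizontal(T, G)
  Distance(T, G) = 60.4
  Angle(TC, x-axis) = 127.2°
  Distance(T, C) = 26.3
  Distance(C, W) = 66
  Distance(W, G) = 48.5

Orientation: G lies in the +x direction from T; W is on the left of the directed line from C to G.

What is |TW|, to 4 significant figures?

64.48

Checks: |CW| = 66.00 ✓; |WG| = 48.50 ✓.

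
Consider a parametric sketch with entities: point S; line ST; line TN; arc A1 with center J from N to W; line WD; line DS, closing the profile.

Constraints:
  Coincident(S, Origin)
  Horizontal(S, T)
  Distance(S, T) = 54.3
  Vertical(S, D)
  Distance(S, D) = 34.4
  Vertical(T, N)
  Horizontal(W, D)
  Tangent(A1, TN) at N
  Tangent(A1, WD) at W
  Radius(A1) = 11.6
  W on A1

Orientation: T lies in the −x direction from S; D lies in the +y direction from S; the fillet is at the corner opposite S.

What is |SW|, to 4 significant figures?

54.83

S is at the origin; ST is horizontal with |ST| = 54.3 and T on the −x side, so T = (-54.30, 0.000). SD is vertical with |SD| = 34.4 and D on the +y side, so D = (0.000, 34.40). The virtual corner opposite S is at (-54.30, 34.40). The tangent condition forces JN to be normal to TN and A1 meets WD tangentially, so JW is at right angles to WD, with radius 11.6, so the center J sits 11.6 in from both sides at J = (-42.70, 22.80). That places the tangent points at N = (-54.30, 22.80) on TN and W = (-42.70, 34.40) on WD. Then |SW| = |W − S| = 54.83.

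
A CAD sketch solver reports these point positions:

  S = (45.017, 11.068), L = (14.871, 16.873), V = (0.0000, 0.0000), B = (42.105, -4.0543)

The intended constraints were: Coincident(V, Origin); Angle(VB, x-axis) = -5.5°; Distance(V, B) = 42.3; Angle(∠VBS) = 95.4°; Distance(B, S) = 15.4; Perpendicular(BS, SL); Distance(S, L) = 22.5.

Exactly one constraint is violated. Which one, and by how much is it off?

Distance(S, L) = 22.5 — off by 8.20.

V = (0.00, 0.00) ✓; VB at -5.500° ✓; |VB| = 42.30 ✓; ∠VBS = 95.40° ✓; |BS| = 15.40 ✓; ∠(BS, SL) = 90.00° ✓; |SL| = 30.70 ✗.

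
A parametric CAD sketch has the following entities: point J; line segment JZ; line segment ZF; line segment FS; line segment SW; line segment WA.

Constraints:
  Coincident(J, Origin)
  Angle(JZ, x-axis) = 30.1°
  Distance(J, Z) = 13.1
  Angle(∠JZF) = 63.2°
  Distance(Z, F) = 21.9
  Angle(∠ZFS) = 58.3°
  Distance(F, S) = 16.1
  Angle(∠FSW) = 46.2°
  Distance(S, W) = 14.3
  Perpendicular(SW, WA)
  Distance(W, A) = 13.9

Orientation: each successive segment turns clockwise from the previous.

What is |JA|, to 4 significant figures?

23.19

J is at the origin; JZ runs at 30.1° with length 13.1, so Z = (11.33, 6.570). ∠JZF = 63.2° gives ZF at -86.70° from the x-axis; with |ZF| = 21.9, F = (12.59, -15.29). ∠ZFS = 58.3° gives FS at 151.6° from the x-axis; with |FS| = 16.1, S = (-1.568, -7.636). ∠FSW = 46.2° gives SW at 17.80° from the x-axis; with |SW| = 14.3, W = (12.05, -3.265). SW ⟂ WA, so WA runs at -72.20°; with |WA| = 13.9, A = (16.30, -16.50). Then |JA| = |A − J| = 23.19.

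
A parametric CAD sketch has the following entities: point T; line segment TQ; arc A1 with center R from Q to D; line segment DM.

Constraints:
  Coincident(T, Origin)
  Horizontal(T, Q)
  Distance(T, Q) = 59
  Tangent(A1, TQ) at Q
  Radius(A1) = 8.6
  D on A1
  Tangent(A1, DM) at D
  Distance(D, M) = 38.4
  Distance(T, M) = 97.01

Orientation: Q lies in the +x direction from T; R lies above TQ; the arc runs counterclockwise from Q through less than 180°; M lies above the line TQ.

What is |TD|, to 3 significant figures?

65.1

Checks: |TQ| = 59.00 ✓; |RD| = 8.600 ✓; ∠(RD, DM) = 90.00° ✓; |DM| = 38.40 ✓; |TM| = 97.01 ✓.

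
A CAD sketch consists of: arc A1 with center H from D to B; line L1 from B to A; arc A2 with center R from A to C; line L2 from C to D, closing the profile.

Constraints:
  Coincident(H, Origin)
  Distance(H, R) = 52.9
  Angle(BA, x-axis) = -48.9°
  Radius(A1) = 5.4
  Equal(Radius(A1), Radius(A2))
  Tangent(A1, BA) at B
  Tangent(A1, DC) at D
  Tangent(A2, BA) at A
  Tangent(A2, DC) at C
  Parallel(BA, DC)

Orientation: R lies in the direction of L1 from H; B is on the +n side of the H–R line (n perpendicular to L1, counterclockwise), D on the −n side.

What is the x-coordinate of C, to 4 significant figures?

30.71

The slot axis is L1's direction at -48.9°, so u = (cos -48.9°, sin -48.9°) = (0.6574, -0.7536) and n = (−sin -48.9°, cos -48.9°) = (0.7536, 0.6574). H is at the origin and R lies 52.9 along u from H, so R = 52.9·u = (34.78, -39.86). Tangency of A1 to both parallel lines with radius 5.4 puts B and D at H ± 5.4·n: B = (4.069, 3.550), D = (-4.069, -3.550). Equal radii place A and C the same way about R: A = R + 5.4·n = (38.84, -36.31), C = R − 5.4·n = (30.71, -43.41). So C.x = 30.71.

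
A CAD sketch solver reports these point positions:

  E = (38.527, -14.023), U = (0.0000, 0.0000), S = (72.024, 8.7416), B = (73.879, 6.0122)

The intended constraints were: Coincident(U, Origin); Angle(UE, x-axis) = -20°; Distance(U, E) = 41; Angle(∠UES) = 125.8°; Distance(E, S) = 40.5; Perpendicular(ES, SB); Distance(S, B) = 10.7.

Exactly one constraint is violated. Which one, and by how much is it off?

Distance(S, B) = 10.7 — off by 7.40.

U = (0.00, 0.00) ✓; UE at -20.00° ✓; |UE| = 41.00 ✓; ∠UES = 125.8° ✓; |ES| = 40.50 ✓; ∠(ES, SB) = 90.00° ✓; |SB| = 3.300 ✗.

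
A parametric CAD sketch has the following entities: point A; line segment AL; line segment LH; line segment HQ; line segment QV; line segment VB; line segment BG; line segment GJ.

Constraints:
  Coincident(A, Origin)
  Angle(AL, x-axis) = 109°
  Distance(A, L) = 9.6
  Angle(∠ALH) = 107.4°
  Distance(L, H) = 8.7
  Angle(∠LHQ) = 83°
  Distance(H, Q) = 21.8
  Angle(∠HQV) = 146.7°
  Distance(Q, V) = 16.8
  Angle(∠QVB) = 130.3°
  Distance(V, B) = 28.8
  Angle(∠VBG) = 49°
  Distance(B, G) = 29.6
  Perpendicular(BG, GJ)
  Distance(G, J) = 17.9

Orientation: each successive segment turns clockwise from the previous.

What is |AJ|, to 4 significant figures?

14.85

∠VBG = 49.0° gives BG at 85.40° from the x-axis; with |BG| = 29.6, G = (-7.371, -9.100). BG ⟂ GJ, so GJ runs at -4.600°; with |GJ| = 17.9, J = (10.47, -10.54). Then |AJ| = |J − A| = 14.85.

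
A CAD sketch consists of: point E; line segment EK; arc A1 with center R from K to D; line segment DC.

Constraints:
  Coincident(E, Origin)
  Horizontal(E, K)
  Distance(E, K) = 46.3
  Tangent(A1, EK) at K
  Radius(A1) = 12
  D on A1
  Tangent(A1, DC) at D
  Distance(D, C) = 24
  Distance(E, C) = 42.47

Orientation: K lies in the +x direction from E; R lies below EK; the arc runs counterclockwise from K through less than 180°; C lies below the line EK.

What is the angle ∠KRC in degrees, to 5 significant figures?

137.50°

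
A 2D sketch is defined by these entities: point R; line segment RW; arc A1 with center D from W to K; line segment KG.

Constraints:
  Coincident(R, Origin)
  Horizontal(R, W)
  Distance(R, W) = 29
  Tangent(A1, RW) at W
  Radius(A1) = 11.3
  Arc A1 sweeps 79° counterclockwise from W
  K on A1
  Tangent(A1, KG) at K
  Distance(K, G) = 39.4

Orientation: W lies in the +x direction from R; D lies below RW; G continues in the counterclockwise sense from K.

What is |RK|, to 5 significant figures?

20.107

R is at the origin; R and W share the same y with |RW| = 29.0 and W on the +x side, so W = (29.000, 0.0000). Since A1 is tangent to RW there, DW ⟂ RW, so D = W + (0, -11.3) = (29.000, -11.300). On A1, W sits at bearing 90° from D; a 79° counterclockwise sweep puts K at bearing 169°, so K = D + 11.3·(cos 169°, sin 169°) = (17.908, -9.1439). Then |RK| = |K − R| = 20.107.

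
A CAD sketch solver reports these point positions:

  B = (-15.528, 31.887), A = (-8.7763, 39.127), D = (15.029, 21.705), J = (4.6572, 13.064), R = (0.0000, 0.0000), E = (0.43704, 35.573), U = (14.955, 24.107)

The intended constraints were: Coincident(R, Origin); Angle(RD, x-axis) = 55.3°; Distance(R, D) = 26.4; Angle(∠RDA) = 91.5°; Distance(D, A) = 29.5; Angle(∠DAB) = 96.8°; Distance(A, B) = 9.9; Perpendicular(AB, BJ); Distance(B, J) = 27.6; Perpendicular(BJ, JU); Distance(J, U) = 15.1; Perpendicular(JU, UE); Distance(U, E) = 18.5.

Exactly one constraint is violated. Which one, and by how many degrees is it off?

Perpendicular(JU, UE) — off by 4.70°.

R = (0.00, 0.00) ✓; RD at 55.30° ✓; |RD| = 26.40 ✓; ∠RDA = 91.50° ✓; |DA| = 29.50 ✓; ∠DAB = 96.80° ✓; |AB| = 9.900 ✓; ∠(AB, BJ) = 90.00° ✓; |BJ| = 27.60 ✓; ∠(BJ, JU) = 90.00° ✓; |JU| = 15.10 ✓; ∠(JU, UE) = 94.70° ✗; |UE| = 18.50 ✓.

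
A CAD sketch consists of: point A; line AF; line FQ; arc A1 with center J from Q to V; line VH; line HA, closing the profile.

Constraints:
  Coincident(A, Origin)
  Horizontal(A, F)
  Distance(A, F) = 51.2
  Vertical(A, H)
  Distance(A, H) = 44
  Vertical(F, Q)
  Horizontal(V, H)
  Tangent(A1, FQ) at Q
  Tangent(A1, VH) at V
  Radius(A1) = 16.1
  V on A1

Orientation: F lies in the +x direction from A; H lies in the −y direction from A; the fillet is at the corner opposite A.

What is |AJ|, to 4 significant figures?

44.84

A is at the origin; A and F share the same y with |AF| = 51.2 and F on the +x side, so F = (51.20, 0.000). AH is vertical with |AH| = 44.0 and H on the −y side, so H = (0.000, -44.00). The virtual corner opposite A is at (51.20, -44.00). Tangency of A1 to FQ means the radius JQ is perpendicular to FQ and A1 meets VH tangentially, so JV is at right angles to VH, with radius 16.1, so the center J sits 16.1 in from both sides at J = (35.10, -27.90). Then |AJ| = |J − A| = 44.84.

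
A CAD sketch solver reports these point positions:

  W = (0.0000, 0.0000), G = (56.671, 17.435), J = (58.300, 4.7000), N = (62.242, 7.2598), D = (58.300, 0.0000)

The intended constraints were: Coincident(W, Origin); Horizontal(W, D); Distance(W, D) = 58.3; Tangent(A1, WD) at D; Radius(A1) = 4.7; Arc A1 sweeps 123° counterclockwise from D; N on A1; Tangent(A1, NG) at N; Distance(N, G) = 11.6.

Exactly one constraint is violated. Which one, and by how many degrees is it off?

Tangent(A1, NG) at N — off by 4.30°.

W = (0.00, 0.00) ✓; W.y = 0.00, D.y = 0.00 ✓; |WD| = 58.30 ✓; ∠(JD, DW) = 90.00° ✓; |JD| = 4.700 ✓; bearing(J→N) − bearing(J→D) = 123.0° ✓; |JN| = 4.700 ✓; ∠(JN, NG) = 94.30° ✗; |NG| = 11.60 ✓.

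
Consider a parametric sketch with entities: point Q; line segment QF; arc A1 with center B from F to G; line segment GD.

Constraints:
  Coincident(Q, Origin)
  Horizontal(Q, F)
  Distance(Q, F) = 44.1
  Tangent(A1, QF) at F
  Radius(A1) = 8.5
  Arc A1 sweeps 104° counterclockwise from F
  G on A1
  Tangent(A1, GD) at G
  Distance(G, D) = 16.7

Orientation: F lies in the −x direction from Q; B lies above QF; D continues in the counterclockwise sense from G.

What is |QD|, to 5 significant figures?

48.037

Q is at the origin; QF is horizontal with |QF| = 44.1 and F on the −x side, so F = (-44.100, 0.0000). The tangent condition forces BF to be normal to QF, so B = F + (0, 8.5) = (-44.100, 8.5000). On A1, F sits at bearing -90° from B; a 104° counterclockwise sweep puts G at bearing 14°, so G = B + 8.5·(cos 14°, sin 14°) = (-35.852, 10.556). Tangency of A1 to GD means the radius BG is perpendicular to GD, so GD runs along (−sin 14°, cos 14°); with |GD| = 16.7, D = (-39.893, 26.760). Then |QD| = |D − Q| = 48.037.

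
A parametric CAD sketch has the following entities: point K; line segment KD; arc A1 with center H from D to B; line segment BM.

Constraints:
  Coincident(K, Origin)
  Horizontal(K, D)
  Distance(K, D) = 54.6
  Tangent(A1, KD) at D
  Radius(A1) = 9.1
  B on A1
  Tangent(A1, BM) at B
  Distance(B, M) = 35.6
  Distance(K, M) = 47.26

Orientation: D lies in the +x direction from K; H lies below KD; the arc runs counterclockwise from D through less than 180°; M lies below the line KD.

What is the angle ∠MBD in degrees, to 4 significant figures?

148.8°

Checks: |HB| = 9.100 ✓; ∠(HB, BM) = 90.00° ✓; |BM| = 35.60 ✓; |KM| = 47.26 ✓.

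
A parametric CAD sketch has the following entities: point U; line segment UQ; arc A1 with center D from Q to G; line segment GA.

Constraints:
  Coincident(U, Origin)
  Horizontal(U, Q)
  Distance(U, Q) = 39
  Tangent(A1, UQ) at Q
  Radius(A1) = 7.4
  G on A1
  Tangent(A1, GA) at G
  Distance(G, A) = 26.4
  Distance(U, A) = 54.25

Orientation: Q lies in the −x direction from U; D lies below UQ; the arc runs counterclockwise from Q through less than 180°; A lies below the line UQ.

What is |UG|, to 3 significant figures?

47.1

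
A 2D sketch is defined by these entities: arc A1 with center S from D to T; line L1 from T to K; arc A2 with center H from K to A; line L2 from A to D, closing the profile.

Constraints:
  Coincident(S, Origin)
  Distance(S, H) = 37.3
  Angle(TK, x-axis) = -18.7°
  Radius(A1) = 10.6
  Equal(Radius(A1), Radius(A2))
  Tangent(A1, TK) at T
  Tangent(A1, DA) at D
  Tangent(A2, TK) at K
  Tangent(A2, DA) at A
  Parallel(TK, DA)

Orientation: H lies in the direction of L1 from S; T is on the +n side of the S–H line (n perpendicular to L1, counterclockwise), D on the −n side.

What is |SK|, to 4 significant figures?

38.78

Tangency of A1 to both parallel lines with radius 10.6 puts T and D at S ± 10.6·n: T = (3.398, 10.04), D = (-3.398, -10.04). Equal radii place K and A the same way about H: K = H + 10.6·n = (38.73, -1.918), A = H − 10.6·n = (31.93, -22.00). Then |SK| = |K − S| = 38.78.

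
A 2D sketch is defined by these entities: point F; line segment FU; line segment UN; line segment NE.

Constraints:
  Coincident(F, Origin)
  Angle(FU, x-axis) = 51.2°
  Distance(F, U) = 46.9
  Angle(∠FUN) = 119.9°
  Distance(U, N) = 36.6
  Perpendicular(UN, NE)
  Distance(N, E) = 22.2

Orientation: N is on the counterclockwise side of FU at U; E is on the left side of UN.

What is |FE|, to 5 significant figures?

62.755

F is at the origin; FU runs at 51.2° with length 46.9, so U = 46.9·(cos 51.2°, sin 51.2°) = (29.388, 36.551). ∠FUN = 119.9°, so UN runs at 51.2° + (180° − 119.9°) = 111.30° from the x-axis; with |UN| = 36.6, N = U + 36.6·(cos 111.30°, sin 111.30°) = (16.093, 70.651). The perpendicularity gives NE at right angles to UN; with |NE| = 22.2 on the left of UN, E = N + 22.2·(-0.93169, -0.36325) = (-4.5908, 62.587). Then |FE| = |E − F| = 62.755.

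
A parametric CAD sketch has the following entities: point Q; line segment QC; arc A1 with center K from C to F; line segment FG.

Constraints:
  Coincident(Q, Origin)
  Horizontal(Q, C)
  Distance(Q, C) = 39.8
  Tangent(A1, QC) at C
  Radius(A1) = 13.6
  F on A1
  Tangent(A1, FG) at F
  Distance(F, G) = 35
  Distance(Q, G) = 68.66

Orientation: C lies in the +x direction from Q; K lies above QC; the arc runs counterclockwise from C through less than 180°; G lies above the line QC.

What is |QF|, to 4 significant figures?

55.56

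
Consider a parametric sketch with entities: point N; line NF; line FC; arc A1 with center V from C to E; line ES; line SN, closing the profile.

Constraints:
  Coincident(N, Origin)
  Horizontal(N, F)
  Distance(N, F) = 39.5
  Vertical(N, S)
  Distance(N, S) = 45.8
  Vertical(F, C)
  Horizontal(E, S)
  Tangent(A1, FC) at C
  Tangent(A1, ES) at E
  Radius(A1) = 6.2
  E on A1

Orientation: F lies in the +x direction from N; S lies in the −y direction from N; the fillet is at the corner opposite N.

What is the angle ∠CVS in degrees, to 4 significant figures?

169.5°

N is at the origin; NF is horizontal with |NF| = 39.5 and F on the +x side, so F = (39.50, 0.000). NS is vertical with |NS| = 45.8 and S on the −y side, so S = (0.000, -45.80). The virtual corner opposite N is at (39.50, -45.80). Tangency of A1 to FC means the radius VC is perpendicular to FC and tangency of A1 to ES means the radius VE is perpendicular to ES, with radius 6.2, so the center V sits 6.2 in from both sides at V = (33.30, -39.60). That places the tangent points at C = (39.50, -39.60) on FC and E = (33.30, -45.80) on ES. Then cos ∠CVS = VC·VS / (|VC||VS|), giving 169.5°.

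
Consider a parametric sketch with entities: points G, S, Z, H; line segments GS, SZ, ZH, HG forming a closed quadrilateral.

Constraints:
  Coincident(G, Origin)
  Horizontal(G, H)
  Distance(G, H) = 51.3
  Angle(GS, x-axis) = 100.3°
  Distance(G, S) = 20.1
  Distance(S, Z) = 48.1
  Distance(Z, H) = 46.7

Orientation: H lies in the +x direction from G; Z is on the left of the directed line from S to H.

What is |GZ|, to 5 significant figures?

58.353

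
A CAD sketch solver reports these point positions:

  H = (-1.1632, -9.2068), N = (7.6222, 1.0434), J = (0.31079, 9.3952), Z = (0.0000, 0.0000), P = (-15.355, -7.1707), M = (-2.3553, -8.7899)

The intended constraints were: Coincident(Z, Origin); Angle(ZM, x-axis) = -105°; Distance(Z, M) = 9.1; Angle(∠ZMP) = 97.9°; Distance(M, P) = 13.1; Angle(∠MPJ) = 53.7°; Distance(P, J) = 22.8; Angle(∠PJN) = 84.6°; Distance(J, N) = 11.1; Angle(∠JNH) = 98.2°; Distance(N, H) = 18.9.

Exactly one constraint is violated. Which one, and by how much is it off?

Distance(N, H) = 18.9 — off by 5.40.

Z = (0.00, 0.00) ✓; ZM at -105.0° ✓; |ZM| = 9.100 ✓; ∠ZMP = 97.90° ✓; |MP| = 13.10 ✓; ∠MPJ = 53.70° ✓; |PJ| = 22.80 ✓; ∠PJN = 84.60° ✓; |JN| = 11.10 ✓; ∠JNH = 98.20° ✓; |NH| = 13.50 ✗.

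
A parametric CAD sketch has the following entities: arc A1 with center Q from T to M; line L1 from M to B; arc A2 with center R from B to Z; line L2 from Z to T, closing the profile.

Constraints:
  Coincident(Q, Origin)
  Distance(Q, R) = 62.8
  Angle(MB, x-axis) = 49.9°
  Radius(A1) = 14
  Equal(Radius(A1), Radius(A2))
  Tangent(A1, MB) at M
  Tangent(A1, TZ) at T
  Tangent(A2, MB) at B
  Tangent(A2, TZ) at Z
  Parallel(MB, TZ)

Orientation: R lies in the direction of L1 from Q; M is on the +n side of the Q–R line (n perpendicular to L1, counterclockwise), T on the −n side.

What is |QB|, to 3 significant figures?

64.3

The slot axis is L1's direction at 49.9°, so u = (cos 49.9°, sin 49.9°) = (0.644, 0.765) and n = (−sin 49.9°, cos 49.9°) = (-0.765, 0.644). Q is at the origin and R lies 62.8 along u from Q, so R = 62.8·u = (40.5, 48.0). Tangency of A1 to both parallel lines with radius 14.0 puts M and T at Q ± 14.0·n: M = (-10.7, 9.02), T = (10.7, -9.02). Equal radii place B and Z the same way about R: B = R + 14.0·n = (29.7, 57.1), Z = R − 14.0·n = (51.2, 39.0). Then |QB| = |B − Q| = 64.3.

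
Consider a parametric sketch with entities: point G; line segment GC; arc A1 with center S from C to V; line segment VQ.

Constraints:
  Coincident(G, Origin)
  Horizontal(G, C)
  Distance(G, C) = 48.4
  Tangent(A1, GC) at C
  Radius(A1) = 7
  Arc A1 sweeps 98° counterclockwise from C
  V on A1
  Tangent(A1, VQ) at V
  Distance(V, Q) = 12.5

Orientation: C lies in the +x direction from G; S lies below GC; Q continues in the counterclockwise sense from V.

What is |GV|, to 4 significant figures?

42.23

G is at the origin; GC is horizontal with |GC| = 48.4 and C on the +x side, so C = (48.40, 0.000). A1 meets GC tangentially, so SC is at right angles to GC, so S = C + (0, -7) = (48.40, -7.000). On A1, C sits at bearing 90° from S; a 98° counterclockwise sweep puts V at bearing 188°, so V = S + 7.0·(cos 188°, sin 188°) = (41.47, -7.974). Then |GV| = |V − G| = 42.23.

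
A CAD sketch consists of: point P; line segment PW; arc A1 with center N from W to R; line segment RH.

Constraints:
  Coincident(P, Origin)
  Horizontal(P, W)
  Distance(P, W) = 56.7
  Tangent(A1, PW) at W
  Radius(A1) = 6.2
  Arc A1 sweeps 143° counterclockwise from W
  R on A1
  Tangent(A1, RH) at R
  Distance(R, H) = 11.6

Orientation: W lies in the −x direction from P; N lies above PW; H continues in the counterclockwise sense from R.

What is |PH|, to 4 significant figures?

64.82

P is at the origin; P and W share the same y with |PW| = 56.7 and W on the −x side, so W = (-56.70, 0.000). A1 meets PW tangentially, so NW is at right angles to PW, so N = W + (0, 6.2) = (-56.70, 6.200). On A1, W sits at bearing -90° from N; a 143° counterclockwise sweep puts R at bearing 53°, so R = N + 6.2·(cos 53°, sin 53°) = (-52.97, 11.15). The tangent condition forces NR to be normal to RH, so RH runs along (−sin 53°, cos 53°); with |RH| = 11.6, H = (-62.23, 18.13). Then |PH| = |H − P| = 64.82.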